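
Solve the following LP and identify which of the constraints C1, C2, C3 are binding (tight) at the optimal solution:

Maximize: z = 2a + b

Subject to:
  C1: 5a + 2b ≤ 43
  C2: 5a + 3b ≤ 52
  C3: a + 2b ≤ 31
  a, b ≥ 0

At a = 5, b = 9, compute slack b - a·x for each constraint:
  C1: 43 − 43 = 0  (binding)
  C2: 52 − 52 = 0  (binding)
  C3: 31 − 23 = 8  (slack)

Optimal: a = 5, b = 9
Binding: C1, C2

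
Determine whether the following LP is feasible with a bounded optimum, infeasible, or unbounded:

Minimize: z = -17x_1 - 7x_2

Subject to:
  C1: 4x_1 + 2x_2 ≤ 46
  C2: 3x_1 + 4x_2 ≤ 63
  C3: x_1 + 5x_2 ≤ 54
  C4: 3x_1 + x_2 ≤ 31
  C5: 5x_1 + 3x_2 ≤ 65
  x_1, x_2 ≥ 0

Feasible with a bounded optimal solution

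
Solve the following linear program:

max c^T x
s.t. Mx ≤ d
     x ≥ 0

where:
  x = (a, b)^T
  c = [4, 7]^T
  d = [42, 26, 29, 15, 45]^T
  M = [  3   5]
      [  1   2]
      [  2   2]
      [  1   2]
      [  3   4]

Evaluate the objective at each vertex of the feasible region:
  z(0, 0) = 0
  z(14, 0) = 56
  z(9, 3) = 57  ←
  z(0, 7.5) = 52.5
The maximum is at a = 9, b = 3.

a = 9, b = 3, z = 57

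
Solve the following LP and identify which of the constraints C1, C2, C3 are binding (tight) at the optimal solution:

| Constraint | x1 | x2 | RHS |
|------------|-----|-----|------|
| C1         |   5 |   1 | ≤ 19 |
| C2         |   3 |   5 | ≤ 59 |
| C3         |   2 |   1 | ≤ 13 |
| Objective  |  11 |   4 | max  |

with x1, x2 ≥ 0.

At x1 = 2, x2 = 9, compute slack b - a·x for each constraint:
  C1: 19 − 19 = 0  (binding)
  C2: 59 − 51 = 8  (slack)
  C3: 13 − 13 = 0  (binding)

Optimal: x1 = 2, x2 = 9
Binding: C1, C3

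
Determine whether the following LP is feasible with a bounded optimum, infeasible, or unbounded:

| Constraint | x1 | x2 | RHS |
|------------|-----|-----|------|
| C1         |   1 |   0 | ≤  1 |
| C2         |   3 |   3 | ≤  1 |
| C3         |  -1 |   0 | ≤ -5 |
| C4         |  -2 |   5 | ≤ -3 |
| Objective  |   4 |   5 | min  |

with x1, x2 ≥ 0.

Infeasible (no feasible solution exists)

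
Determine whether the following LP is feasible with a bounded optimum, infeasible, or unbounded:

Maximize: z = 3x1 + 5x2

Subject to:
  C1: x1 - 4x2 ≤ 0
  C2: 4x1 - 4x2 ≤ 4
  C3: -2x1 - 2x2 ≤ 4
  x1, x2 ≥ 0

Unbounded (objective can increase without bound)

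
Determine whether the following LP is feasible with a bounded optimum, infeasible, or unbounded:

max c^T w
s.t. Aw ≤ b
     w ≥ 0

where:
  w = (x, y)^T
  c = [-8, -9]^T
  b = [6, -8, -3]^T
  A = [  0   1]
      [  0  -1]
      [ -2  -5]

Infeasible (no feasible solution exists)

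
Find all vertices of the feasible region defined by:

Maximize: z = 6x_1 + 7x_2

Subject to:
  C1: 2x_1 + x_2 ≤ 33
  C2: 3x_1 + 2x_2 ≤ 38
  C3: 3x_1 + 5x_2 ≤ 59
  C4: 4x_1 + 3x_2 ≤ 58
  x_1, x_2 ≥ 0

(0, 0), (12.67, 0), (8, 7), (0, 11.8)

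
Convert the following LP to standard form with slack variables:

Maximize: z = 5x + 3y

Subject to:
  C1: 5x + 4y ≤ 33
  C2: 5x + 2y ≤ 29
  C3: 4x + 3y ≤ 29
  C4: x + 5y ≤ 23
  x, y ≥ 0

max z = 5x + 3y

s.t.
  5x + 4y + s1 = 33
  5x + 2y + s2 = 29
  4x + 3y + s3 = 29
  x + 5y + s4 = 23
  x, y, s1, s2, s3, s4 ≥ 0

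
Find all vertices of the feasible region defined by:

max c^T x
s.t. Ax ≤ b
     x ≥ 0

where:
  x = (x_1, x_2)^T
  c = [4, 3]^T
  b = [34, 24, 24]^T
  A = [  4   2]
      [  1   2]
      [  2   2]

(0, 0), (8.5, 0), (5, 7), (0, 12)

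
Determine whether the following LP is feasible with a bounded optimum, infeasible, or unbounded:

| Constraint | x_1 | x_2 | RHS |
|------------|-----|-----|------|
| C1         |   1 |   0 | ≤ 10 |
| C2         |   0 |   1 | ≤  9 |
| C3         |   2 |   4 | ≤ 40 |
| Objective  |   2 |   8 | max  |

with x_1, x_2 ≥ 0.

Feasible with a bounded optimal solution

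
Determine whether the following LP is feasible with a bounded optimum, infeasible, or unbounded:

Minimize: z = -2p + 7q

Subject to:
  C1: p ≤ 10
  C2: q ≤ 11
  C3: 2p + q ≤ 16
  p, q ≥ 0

Feasible with a bounded optimal solution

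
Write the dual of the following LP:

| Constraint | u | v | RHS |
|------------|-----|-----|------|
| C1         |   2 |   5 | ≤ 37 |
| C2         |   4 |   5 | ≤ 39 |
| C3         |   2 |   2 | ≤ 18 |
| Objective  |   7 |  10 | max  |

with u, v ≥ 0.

Primal max cᵀx s.t. Ax ≤ b, x ≥ 0  →  Dual min bᵀy s.t. Aᵀy ≥ c, y ≥ 0.

Minimize: z = 37y1 + 39y2 + 18y3

Subject to:
  2y1 + 4y2 + 2y3 ≥ 7
  5y1 + 5y2 + 2y3 ≥ 10
  y1, y2, y3 ≥ 0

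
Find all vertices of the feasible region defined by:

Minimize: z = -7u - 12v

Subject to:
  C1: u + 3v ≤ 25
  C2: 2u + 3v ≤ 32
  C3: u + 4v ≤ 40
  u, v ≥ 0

(0, 0), (16, 0), (7, 6), (0, 8.333)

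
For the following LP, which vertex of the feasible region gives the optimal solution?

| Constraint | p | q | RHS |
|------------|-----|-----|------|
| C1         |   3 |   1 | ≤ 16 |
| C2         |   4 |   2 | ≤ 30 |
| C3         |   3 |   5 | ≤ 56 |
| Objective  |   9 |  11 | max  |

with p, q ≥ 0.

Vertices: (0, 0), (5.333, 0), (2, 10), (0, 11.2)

Evaluate the objective at each vertex of the feasible region:
  z(0, 0) = 0
  z(5.333, 0) = 48
  z(2, 10) = 128  ←
  z(0, 11.2) = 123.2
The maximum is at p = 2, q = 10.

(2, 10)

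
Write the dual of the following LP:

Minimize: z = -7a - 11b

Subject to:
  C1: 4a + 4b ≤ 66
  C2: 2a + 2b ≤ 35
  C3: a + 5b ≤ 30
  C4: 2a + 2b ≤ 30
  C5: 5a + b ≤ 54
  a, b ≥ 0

Primal min cᵀx s.t. Ax ≤ b, x ≥ 0  →  Dual max −bᵀy s.t. Aᵀy ≥ −c, y ≥ 0.

Maximize: z = -66y1 - 35y2 - 30y3 - 30y4 - 54y5

Subject to:
  4y1 + 2y2 + y3 + 2y4 + 5y5 ≥ 7
  4y1 + 2y2 + 5y3 + 2y4 + y5 ≥ 11
  y1, y2, y3, y4, y5 ≥ 0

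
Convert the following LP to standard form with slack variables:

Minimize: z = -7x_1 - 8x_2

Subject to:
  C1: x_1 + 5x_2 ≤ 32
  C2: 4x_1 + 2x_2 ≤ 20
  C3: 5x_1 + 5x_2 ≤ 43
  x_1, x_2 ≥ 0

min z = -7x_1 - 8x_2

s.t.
  x_1 + 5x_2 + s1 = 32
  4x_1 + 2x_2 + s2 = 20
  5x_1 + 5x_2 + s3 = 43
  x_1, x_2, s1, s2, s3 ≥ 0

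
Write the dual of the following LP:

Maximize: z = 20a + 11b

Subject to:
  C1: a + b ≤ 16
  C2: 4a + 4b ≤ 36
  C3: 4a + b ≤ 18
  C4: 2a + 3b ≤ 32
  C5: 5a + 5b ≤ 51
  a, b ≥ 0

Primal max cᵀx s.t. Ax ≤ b, x ≥ 0  →  Dual min bᵀy s.t. Aᵀy ≥ c, y ≥ 0.

Minimize: z = 16y1 + 36y2 + 18y3 + 32y4 + 51y5

Subject to:
  y1 + 4y2 + 4y3 + 2y4 + 5y5 ≥ 20
  y1 + 4y2 + y3 + 3y4 + 5y5 ≥ 11
  y1, y2, y3, y4, y5 ≥ 0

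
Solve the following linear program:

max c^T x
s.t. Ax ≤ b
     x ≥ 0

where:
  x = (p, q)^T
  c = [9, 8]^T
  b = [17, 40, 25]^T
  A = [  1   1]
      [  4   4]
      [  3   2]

Evaluate the objective at each vertex of the feasible region:
  z(0, 0) = 0
  z(8.333, 0) = 75
  z(5, 5) = 85  ←
  z(0, 10) = 80
The maximum is at p = 5, q = 5.

p = 5, q = 5, z = 85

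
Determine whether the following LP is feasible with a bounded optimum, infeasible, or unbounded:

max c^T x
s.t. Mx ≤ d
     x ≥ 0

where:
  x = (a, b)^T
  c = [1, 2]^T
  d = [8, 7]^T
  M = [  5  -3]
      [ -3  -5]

Unbounded (objective can increase without bound)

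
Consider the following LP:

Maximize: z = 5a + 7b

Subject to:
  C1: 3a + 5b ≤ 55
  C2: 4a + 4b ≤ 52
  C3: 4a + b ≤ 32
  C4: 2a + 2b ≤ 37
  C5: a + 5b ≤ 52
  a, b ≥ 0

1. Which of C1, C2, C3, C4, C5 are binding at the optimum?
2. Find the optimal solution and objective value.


1. C1, C2
2. a = 5, b = 8, z = 81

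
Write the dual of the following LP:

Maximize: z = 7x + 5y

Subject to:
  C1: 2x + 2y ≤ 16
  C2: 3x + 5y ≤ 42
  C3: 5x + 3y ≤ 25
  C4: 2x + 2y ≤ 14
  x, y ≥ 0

Primal max cᵀx s.t. Ax ≤ b, x ≥ 0  →  Dual min bᵀy s.t. Aᵀy ≥ c, y ≥ 0.

Minimize: z = 16y1 + 42y2 + 25y3 + 14y4

Subject to:
  2y1 + 3y2 + 5y3 + 2y4 ≥ 7
  2y1 + 5y2 + 3y3 + 2y4 ≥ 5
  y1, y2, y3, y4 ≥ 0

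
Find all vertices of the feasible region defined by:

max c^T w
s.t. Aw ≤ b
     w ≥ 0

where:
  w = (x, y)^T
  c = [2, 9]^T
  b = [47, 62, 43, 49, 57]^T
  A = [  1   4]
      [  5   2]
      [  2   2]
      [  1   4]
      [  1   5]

(0, 0), (12.4, 0), (8.556, 9.611), (7, 10), (0, 11.4)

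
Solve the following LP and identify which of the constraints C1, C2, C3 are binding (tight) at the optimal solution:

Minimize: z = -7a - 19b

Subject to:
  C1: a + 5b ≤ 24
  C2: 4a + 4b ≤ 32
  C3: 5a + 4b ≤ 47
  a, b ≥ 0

At a = 4, b = 4, compute slack b - a·x for each constraint:
  C1: 24 − 24 = 0  (binding)
  C2: 32 − 32 = 0  (binding)
  C3: 47 − 36 = 11  (slack)

Optimal: a = 4, b = 4
Binding: C1, C2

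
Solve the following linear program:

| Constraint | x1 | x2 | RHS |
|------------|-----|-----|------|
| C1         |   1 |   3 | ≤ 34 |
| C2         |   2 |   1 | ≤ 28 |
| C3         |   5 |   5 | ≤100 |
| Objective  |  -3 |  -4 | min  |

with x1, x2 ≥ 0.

Evaluate the objective at each vertex of the feasible region:
  z(0, 0) = 0
  z(14, 0) = -42
  z(10, 8) = -62  ←
  z(0, 11.33) = -45.33
The minimum is at x1 = 10, x2 = 8.

x1 = 10, x2 = 8, z = -62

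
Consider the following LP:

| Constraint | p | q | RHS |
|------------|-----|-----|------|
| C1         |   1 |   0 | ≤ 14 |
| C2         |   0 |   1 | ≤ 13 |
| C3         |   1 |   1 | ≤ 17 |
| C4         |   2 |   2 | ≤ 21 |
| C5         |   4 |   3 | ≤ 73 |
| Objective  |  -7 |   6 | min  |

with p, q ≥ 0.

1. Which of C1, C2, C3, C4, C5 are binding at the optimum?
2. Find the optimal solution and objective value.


1. C4
2. p = 10.5, q = 0, z = -73.5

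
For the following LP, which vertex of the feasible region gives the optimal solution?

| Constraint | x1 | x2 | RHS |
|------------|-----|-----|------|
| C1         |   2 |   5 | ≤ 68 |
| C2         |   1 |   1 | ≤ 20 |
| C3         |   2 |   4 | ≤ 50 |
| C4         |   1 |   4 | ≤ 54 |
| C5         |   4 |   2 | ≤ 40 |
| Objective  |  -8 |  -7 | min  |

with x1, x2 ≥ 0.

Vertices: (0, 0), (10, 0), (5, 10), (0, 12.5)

Evaluate the objective at each vertex of the feasible region:
  z(0, 0) = 0
  z(10, 0) = -80
  z(5, 10) = -110  ←
  z(0, 12.5) = -87.5
The minimum is at x1 = 5, x2 = 10.

(5, 10)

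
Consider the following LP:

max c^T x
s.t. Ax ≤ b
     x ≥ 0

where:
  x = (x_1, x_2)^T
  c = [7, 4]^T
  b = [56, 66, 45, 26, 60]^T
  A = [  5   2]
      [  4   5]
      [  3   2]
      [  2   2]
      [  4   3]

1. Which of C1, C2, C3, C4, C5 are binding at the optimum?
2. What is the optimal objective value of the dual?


1. C1, C4
2. 82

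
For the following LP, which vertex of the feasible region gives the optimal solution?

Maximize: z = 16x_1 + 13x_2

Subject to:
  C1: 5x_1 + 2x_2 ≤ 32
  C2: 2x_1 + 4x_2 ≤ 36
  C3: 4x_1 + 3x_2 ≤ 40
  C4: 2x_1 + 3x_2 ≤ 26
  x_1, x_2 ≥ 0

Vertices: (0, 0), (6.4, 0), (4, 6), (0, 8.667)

Evaluate the objective at each vertex of the feasible region:
  z(0, 0) = 0
  z(6.4, 0) = 102.4
  z(4, 6) = 142  ←
  z(0, 8.667) = 112.7
The maximum is at x_1 = 4, x_2 = 6.

(4, 6)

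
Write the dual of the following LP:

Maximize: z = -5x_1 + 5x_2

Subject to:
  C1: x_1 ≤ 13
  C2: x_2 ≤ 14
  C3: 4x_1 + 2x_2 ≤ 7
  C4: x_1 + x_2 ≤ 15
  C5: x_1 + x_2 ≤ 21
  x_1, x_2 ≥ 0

Primal max cᵀx s.t. Ax ≤ b, x ≥ 0  →  Dual min bᵀy s.t. Aᵀy ≥ c, y ≥ 0.

Minimize: z = 13y1 + 14y2 + 7y3 + 15y4 + 21y5

Subject to:
  y1 + 4y3 + y4 + y5 ≥ -5
  y2 + 2y3 + y4 + y5 ≥ 5
  y1, y2, y3, y4, y5 ≥ 0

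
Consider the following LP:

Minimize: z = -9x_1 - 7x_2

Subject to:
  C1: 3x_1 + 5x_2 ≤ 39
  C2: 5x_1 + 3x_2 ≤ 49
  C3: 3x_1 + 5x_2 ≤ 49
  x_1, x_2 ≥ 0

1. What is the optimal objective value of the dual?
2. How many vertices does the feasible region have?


1. -93
2. 4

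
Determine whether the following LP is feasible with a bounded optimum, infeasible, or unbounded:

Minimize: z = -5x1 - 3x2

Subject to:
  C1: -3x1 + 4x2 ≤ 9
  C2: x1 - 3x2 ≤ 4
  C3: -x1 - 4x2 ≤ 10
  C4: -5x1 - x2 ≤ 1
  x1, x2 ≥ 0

Unbounded (objective can decrease without bound)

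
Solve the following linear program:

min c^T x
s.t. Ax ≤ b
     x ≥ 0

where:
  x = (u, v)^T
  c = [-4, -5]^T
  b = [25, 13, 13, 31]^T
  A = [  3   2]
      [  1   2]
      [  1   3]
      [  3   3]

Evaluate the objective at each vertex of the feasible region:
  z(0, 0) = 0
  z(8.333, 0) = -33.33
  z(7, 2) = -38  ←
  z(0, 4.333) = -21.67
The minimum is at u = 7, v = 2.

u = 7, v = 2, z = -38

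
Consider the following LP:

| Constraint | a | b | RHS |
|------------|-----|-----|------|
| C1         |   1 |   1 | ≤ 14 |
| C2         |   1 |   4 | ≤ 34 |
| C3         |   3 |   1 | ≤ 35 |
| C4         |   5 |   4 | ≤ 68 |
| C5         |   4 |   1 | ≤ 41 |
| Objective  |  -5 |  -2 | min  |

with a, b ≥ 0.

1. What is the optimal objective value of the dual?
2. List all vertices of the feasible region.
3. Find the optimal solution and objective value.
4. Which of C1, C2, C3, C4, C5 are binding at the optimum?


1. -55
2. (0, 0), (10.25, 0), (9, 5), (7.333, 6.667), (0, 8.5)
3. a = 9, b = 5, z = -55
4. C1, C5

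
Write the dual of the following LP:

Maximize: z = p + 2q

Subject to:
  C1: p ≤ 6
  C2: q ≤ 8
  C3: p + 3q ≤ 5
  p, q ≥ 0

Primal max cᵀx s.t. Ax ≤ b, x ≥ 0  →  Dual min bᵀy s.t. Aᵀy ≥ c, y ≥ 0.

Minimize: z = 6y1 + 8y2 + 5y3

Subject to:
  y1 + y3 ≥ 1
  y2 + 3y3 ≥ 2
  y1, y2, y3 ≥ 0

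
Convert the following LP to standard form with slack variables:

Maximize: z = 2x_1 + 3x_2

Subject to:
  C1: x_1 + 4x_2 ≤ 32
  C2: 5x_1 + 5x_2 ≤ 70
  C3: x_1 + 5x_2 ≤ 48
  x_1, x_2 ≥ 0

max z = 2x_1 + 3x_2

s.t.
  x_1 + 4x_2 + s1 = 32
  5x_1 + 5x_2 + s2 = 70
  x_1 + 5x_2 + s3 = 48
  x_1, x_2, s1, s2, s3 ≥ 0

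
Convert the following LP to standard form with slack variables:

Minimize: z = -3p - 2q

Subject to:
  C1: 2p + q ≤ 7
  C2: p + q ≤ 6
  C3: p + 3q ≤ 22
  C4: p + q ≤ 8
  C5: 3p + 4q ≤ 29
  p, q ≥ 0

min z = -3p - 2q

s.t.
  2p + q + s1 = 7
  p + q + s2 = 6
  p + 3q + s3 = 22
  p + q + s4 = 8
  3p + 4q + s5 = 29
  p, q, s1, s2, s3, s4, s5 ≥ 0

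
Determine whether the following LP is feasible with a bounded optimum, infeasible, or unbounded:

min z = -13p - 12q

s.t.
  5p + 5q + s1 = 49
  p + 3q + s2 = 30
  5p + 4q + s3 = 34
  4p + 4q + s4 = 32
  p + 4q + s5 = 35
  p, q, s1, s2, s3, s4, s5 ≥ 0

Feasible with a bounded optimal solution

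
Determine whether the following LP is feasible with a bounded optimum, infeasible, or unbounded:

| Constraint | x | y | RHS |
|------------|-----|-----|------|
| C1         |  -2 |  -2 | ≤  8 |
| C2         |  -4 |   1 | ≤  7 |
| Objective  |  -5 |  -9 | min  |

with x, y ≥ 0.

Unbounded (objective can decrease without bound)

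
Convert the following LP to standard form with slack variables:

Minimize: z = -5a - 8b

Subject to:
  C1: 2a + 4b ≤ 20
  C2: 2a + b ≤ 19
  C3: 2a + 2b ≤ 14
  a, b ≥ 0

min z = -5a - 8b

s.t.
  2a + 4b + s1 = 20
  2a + b + s2 = 19
  2a + 2b + s3 = 14
  a, b, s1, s2, s3 ≥ 0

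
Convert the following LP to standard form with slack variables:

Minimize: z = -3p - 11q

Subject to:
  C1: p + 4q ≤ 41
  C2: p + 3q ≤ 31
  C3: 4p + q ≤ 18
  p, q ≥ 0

min z = -3p - 11q

s.t.
  p + 4q + s1 = 41
  p + 3q + s2 = 31
  4p + q + s3 = 18
  p, q, s1, s2, s3 ≥ 0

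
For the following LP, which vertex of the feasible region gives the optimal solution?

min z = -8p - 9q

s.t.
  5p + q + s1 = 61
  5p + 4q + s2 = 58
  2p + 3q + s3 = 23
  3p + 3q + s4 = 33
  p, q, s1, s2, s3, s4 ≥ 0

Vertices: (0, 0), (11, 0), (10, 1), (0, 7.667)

Evaluate the objective at each vertex of the feasible region:
  z(0, 0) = 0
  z(11, 0) = -88
  z(10, 1) = -89  ←
  z(0, 7.667) = -69
The minimum is at p = 10, q = 1.

(10, 1)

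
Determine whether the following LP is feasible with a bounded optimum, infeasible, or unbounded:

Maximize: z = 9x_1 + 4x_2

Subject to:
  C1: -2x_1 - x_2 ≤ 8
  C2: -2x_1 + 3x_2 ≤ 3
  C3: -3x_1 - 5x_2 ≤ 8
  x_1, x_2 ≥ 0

Unbounded (objective can increase without bound)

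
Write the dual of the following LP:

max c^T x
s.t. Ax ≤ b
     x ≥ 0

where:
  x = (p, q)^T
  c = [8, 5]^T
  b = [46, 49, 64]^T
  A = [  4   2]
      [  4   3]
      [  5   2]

Primal max cᵀx s.t. Ax ≤ b, x ≥ 0  →  Dual min bᵀy s.t. Aᵀy ≥ c, y ≥ 0.

Minimize: z = 46y1 + 49y2 + 64y3

Subject to:
  4y1 + 4y2 + 5y3 ≥ 8
  2y1 + 3y2 + 2y3 ≥ 5
  y1, y2, y3 ≥ 0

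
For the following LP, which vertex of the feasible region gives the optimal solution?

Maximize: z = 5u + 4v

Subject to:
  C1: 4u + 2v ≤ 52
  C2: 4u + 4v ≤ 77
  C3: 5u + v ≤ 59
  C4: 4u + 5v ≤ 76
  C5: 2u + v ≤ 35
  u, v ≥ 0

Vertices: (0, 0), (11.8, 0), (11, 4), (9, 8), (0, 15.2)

Evaluate the objective at each vertex of the feasible region:
  z(0, 0) = 0
  z(11.8, 0) = 59
  z(11, 4) = 71
  z(9, 8) = 77  ←
  z(0, 15.2) = 60.8
The maximum is at u = 9, v = 8.

(9, 8)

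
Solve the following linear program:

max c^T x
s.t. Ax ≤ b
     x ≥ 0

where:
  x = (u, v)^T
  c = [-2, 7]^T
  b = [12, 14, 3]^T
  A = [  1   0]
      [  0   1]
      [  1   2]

Evaluate the objective at each vertex of the feasible region:
  z(0, 0) = 0
  z(3, 0) = -6
  z(0, 1.5) = 10.5  ←
The maximum is at u = 0, v = 1.5.

u = 0, v = 1.5, z = 10.5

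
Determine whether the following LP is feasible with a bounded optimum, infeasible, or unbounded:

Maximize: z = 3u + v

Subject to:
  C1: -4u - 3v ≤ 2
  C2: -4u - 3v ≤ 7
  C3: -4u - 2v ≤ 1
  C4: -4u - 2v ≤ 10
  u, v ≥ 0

Unbounded (objective can increase without bound)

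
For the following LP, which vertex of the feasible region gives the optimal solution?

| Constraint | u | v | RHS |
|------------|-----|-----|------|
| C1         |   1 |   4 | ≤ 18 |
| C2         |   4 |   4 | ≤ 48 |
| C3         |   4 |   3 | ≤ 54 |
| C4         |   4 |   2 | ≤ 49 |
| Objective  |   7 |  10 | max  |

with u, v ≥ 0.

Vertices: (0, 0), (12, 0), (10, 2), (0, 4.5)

Evaluate the objective at each vertex of the feasible region:
  z(0, 0) = 0
  z(12, 0) = 84
  z(10, 2) = 90  ←
  z(0, 4.5) = 45
The maximum is at u = 10, v = 2.

(10, 2)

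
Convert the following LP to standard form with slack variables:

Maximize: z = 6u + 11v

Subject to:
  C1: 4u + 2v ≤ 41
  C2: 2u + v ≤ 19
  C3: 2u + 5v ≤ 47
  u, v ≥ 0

max z = 6u + 11v

s.t.
  4u + 2v + s1 = 41
  2u + v + s2 = 19
  2u + 5v + s3 = 47
  u, v, s1, s2, s3 ≥ 0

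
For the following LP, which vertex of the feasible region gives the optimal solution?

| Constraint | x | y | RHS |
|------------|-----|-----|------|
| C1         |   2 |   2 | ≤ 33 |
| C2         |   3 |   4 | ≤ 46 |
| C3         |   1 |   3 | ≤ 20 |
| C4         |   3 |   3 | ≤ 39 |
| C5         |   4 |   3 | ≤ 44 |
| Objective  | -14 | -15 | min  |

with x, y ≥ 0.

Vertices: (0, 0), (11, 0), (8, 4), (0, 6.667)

Evaluate the objective at each vertex of the feasible region:
  z(0, 0) = 0
  z(11, 0) = -154
  z(8, 4) = -172  ←
  z(0, 6.667) = -100
The minimum is at x = 8, y = 4.

(8, 4)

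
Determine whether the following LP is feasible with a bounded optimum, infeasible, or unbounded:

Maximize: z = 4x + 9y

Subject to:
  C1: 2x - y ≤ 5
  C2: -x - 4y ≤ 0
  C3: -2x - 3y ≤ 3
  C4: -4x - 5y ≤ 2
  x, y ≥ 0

Unbounded (objective can increase without bound)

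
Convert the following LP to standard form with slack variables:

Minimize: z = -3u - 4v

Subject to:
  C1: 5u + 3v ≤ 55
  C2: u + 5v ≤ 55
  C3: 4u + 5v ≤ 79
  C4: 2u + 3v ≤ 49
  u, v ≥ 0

min z = -3u - 4v

s.t.
  5u + 3v + s1 = 55
  u + 5v + s2 = 55
  4u + 5v + s3 = 79
  2u + 3v + s4 = 49
  u, v, s1, s2, s3, s4 ≥ 0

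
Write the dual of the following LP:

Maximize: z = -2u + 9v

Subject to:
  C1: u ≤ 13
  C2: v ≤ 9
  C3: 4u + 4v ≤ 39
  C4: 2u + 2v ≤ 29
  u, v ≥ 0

Primal max cᵀx s.t. Ax ≤ b, x ≥ 0  →  Dual min bᵀy s.t. Aᵀy ≥ c, y ≥ 0.

Minimize: z = 13y1 + 9y2 + 39y3 + 29y4

Subject to:
  y1 + 4y3 + 2y4 ≥ -2
  y2 + 4y3 + 2y4 ≥ 9
  y1, y2, y3, y4 ≥ 0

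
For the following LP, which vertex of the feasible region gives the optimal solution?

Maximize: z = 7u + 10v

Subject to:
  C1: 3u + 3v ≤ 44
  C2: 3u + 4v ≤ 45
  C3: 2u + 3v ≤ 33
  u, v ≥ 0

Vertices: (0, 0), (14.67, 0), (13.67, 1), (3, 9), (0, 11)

Evaluate the objective at each vertex of the feasible region:
  z(0, 0) = 0
  z(14.67, 0) = 102.7
  z(13.67, 1) = 105.7
  z(3, 9) = 111  ←
  z(0, 11) = 110
The maximum is at u = 3, v = 9.

(3, 9)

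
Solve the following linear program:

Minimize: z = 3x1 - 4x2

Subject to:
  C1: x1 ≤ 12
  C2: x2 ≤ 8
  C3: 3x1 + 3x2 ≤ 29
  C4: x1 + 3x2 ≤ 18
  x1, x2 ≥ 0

Evaluate the objective at each vertex of the feasible region:
  z(0, 0) = 0
  z(9.667, 0) = 29
  z(5.5, 4.167) = -0.1667
  z(0, 6) = -24  ←
The minimum is at x1 = 0, x2 = 6.

x1 = 0, x2 = 6, z = -24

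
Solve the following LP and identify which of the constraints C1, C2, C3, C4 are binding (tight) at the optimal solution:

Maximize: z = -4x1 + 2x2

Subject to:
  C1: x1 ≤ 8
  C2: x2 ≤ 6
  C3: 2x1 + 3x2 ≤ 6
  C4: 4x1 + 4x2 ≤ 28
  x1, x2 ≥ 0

At x1 = 0, x2 = 2, compute slack b - a·x for each constraint:
  C1: 8 − 0 = 8  (slack)
  C2: 6 − 2 = 4  (slack)
  C3: 6 − 6 = 0  (binding)
  C4: 28 − 8 = 20  (slack)

Optimal: x1 = 0, x2 = 2
Binding: C3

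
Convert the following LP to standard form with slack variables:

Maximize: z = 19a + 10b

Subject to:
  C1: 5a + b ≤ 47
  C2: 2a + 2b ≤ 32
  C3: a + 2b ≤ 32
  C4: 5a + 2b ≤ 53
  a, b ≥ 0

max z = 19a + 10b

s.t.
  5a + b + s1 = 47
  2a + 2b + s2 = 32
  a + 2b + s3 = 32
  5a + 2b + s4 = 53
  a, b, s1, s2, s3, s4 ≥ 0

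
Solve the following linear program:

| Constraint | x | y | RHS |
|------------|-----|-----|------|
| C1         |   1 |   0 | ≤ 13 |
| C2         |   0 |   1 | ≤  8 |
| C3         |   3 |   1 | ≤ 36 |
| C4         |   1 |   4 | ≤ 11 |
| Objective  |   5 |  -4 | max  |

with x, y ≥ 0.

Evaluate the objective at each vertex of the feasible region:
  z(0, 0) = 0
  z(11, 0) = 55  ←
  z(0, 2.75) = -11
The maximum is at x = 11, y = 0.

x = 11, y = 0, z = 55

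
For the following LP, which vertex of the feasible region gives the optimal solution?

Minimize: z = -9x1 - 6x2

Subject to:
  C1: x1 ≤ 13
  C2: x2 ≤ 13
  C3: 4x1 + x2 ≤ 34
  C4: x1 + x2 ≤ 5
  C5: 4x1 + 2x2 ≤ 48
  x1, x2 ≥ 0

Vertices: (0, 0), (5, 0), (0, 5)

Evaluate the objective at each vertex of the feasible region:
  z(0, 0) = 0
  z(5, 0) = -45  ←
  z(0, 5) = -30
The minimum is at x1 = 5, x2 = 0.

(5, 0)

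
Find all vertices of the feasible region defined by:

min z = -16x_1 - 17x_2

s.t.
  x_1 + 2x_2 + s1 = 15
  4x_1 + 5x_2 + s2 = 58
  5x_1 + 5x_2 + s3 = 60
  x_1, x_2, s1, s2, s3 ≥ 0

(0, 0), (12, 0), (9, 3), (0, 7.5)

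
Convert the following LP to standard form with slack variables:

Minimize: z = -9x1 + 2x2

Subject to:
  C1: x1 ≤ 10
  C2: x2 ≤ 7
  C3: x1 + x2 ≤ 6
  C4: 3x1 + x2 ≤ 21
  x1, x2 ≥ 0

min z = -9x1 + 2x2

s.t.
  x1 + s1 = 10
  x2 + s2 = 7
  x1 + x2 + s3 = 6
  3x1 + x2 + s4 = 21
  x1, x2, s1, s2, s3, s4 ≥ 0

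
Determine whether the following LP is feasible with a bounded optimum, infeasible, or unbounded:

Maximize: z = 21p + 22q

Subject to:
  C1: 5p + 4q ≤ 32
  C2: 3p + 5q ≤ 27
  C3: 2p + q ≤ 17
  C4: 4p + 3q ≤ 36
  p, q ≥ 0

Feasible with a bounded optimal solution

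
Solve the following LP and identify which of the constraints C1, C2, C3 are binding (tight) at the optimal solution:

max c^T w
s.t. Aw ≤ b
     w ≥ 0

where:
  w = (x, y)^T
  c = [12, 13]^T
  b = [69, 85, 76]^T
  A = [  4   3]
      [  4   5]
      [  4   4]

At x = 10, y = 9, compute slack b - a·x for each constraint:
  C1: 69 − 67 = 2  (slack)
  C2: 85 − 85 = 0  (binding)
  C3: 76 − 76 = 0  (binding)

Optimal: x = 10, y = 9
Binding: C2, C3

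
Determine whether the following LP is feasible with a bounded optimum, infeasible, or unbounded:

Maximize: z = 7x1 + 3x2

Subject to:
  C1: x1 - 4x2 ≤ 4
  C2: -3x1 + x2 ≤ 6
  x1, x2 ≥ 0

Unbounded (objective can increase without bound)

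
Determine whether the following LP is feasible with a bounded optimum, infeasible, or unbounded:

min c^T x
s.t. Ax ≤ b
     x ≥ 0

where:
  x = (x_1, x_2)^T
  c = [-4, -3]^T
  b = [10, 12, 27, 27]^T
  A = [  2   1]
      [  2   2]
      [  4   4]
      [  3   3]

Feasible with a bounded optimal solution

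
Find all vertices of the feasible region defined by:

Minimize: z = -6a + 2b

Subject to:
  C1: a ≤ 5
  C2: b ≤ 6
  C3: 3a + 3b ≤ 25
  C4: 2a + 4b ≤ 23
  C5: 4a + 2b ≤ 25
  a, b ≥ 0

(0, 0), (5, 0), (5, 2.5), (4.5, 3.5), (0, 5.75)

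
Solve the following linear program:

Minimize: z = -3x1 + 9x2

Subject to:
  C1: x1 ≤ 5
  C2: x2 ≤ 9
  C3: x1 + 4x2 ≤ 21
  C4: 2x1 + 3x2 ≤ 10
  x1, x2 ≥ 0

Evaluate the objective at each vertex of the feasible region:
  z(0, 0) = 0
  z(5, 0) = -15  ←
  z(0, 3.333) = 30
The minimum is at x1 = 5, x2 = 0.

x1 = 5, x2 = 0, z = -15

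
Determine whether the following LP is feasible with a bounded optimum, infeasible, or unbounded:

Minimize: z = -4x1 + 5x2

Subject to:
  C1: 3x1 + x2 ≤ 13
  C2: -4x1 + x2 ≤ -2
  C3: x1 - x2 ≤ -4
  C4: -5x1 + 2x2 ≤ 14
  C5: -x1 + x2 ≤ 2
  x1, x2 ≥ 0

Infeasible (no feasible solution exists)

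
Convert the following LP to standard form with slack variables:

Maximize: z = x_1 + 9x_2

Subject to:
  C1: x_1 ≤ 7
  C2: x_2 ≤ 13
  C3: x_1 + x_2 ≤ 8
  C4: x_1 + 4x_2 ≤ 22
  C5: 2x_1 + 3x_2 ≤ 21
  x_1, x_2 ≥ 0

max z = x_1 + 9x_2

s.t.
  x_1 + s1 = 7
  x_2 + s2 = 13
  x_1 + x_2 + s3 = 8
  x_1 + 4x_2 + s4 = 22
  2x_1 + 3x_2 + s5 = 21
  x_1, x_2, s1, s2, s3, s4, s5 ≥ 0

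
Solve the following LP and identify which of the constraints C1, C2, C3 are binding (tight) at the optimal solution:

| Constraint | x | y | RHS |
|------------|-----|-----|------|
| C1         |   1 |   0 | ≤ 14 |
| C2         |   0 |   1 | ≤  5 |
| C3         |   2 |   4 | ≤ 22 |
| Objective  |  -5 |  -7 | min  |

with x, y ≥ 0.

At x = 11, y = 0, compute slack b - a·x for each constraint:
  C1: 14 − 11 = 3  (slack)
  C2: 5 − 0 = 5  (slack)
  C3: 22 − 22 = 0  (binding)

Optimal: x = 11, y = 0
Binding: C3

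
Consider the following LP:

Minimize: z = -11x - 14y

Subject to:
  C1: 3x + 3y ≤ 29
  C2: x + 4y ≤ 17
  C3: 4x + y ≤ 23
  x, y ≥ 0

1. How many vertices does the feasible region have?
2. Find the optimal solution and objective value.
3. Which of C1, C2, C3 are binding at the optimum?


1. 4
2. x = 5, y = 3, z = -97
3. C2, C3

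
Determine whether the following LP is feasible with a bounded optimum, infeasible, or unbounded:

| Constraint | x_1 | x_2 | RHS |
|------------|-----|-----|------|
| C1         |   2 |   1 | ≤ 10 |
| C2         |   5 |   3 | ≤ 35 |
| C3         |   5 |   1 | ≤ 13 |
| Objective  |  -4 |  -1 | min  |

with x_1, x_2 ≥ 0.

Feasible with a bounded optimal solution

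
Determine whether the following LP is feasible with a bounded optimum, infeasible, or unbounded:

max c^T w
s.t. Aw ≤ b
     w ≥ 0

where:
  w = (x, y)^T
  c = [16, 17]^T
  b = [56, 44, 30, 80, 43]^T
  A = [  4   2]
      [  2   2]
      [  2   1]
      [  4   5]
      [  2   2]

Feasible with a bounded optimal solution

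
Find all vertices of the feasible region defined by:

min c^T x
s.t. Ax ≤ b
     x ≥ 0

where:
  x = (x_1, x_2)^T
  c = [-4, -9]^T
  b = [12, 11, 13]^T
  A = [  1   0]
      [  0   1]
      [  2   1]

(0, 0), (6.5, 0), (1, 11), (0, 11)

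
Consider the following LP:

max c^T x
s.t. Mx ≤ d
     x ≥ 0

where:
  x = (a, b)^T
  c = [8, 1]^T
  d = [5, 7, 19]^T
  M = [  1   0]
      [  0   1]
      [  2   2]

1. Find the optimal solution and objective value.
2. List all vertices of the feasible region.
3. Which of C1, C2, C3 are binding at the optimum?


1. a = 5, b = 4.5, z = 44.5
2. (0, 0), (5, 0), (5, 4.5), (2.5, 7), (0, 7)
3. C1, C3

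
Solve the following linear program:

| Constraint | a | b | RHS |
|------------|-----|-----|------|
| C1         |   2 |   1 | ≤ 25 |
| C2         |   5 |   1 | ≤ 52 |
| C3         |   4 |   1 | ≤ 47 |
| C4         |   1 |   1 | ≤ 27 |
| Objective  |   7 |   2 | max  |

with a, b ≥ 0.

Evaluate the objective at each vertex of the feasible region:
  z(0, 0) = 0
  z(10.4, 0) = 72.8
  z(9, 7) = 77  ←
  z(0, 25) = 50
The maximum is at a = 9, b = 7.

a = 9, b = 7, z = 77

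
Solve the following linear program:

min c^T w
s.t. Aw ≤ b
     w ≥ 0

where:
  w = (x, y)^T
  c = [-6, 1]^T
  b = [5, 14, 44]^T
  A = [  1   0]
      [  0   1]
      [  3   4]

Evaluate the objective at each vertex of the feasible region:
  z(0, 0) = 0
  z(5, 0) = -30  ←
  z(5, 7.25) = -22.75
  z(0, 11) = 11
The minimum is at x = 5, y = 0.

x = 5, y = 0, z = -30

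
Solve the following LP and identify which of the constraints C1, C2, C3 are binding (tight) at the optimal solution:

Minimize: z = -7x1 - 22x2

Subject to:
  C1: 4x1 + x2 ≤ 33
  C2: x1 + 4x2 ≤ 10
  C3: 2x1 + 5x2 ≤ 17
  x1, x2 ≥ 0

At x1 = 6, x2 = 1, compute slack b - a·x for each constraint:
  C1: 33 − 25 = 8  (slack)
  C2: 10 − 10 = 0  (binding)
  C3: 17 − 17 = 0  (binding)

Optimal: x1 = 6, x2 = 1
Binding: C2, C3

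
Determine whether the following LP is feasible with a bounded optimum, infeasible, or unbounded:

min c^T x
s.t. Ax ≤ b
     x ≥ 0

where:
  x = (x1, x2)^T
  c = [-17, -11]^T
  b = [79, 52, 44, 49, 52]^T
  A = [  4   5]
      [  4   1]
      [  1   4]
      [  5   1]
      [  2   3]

Feasible with a bounded optimal solution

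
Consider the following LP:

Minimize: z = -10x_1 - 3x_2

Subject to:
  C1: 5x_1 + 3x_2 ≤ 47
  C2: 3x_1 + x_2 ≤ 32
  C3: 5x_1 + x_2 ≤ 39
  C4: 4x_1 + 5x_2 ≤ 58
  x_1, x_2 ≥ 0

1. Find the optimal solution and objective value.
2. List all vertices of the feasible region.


1. x_1 = 7, x_2 = 4, z = -82
2. (0, 0), (7.8, 0), (7, 4), (4.692, 7.846), (0, 11.6)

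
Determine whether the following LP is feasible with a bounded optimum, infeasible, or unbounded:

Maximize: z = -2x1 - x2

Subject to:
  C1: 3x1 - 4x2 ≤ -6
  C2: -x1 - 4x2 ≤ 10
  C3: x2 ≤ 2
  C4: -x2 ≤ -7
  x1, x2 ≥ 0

Infeasible (no feasible solution exists)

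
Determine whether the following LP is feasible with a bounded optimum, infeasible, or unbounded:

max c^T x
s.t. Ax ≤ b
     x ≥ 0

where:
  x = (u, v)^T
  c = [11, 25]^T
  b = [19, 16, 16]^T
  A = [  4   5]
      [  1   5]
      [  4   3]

Feasible with a bounded optimal solution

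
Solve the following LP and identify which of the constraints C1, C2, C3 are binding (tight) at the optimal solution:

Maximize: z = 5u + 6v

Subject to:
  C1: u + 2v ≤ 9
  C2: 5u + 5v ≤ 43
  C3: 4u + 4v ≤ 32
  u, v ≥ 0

At u = 7, v = 1, compute slack b - a·x for each constraint:
  C1: 9 − 9 = 0  (binding)
  C2: 43 − 40 = 3  (slack)
  C3: 32 − 32 = 0  (binding)

Optimal: u = 7, v = 1
Binding: C1, C3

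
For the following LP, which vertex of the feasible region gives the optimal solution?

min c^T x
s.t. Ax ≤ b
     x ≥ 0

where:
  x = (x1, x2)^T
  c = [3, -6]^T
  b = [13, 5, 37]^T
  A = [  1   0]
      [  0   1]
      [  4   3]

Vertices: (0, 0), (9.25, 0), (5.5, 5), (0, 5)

Evaluate the objective at each vertex of the feasible region:
  z(0, 0) = 0
  z(9.25, 0) = 27.75
  z(5.5, 5) = -13.5
  z(0, 5) = -30  ←
The minimum is at x1 = 0, x2 = 5.

(0, 5)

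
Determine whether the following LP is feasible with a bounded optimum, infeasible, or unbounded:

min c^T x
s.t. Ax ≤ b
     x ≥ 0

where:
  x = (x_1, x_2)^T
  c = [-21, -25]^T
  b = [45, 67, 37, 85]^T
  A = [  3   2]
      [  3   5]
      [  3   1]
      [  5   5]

Feasible with a bounded optimal solution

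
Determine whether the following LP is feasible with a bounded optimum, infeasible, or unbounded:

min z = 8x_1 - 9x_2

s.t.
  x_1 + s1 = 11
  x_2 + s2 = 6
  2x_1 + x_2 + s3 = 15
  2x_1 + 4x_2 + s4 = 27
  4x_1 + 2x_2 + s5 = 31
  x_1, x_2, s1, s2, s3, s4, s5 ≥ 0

Feasible with a bounded optimal solution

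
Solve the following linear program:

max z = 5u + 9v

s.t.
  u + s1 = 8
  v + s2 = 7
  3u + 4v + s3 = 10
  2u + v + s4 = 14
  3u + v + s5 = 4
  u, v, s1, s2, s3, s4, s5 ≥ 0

Evaluate the objective at each vertex of the feasible region:
  z(0, 0) = 0
  z(1.333, 0) = 6.667
  z(0.6667, 2) = 21.33
  z(0, 2.5) = 22.5  ←
The maximum is at u = 0, v = 2.5.

u = 0, v = 2.5, z = 22.5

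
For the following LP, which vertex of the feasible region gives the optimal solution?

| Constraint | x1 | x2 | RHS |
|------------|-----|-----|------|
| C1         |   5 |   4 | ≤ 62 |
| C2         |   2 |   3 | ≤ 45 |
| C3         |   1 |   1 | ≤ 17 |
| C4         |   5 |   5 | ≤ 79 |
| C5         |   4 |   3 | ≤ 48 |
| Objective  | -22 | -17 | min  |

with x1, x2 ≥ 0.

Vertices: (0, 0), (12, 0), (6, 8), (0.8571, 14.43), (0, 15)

Evaluate the objective at each vertex of the feasible region:
  z(0, 0) = 0
  z(12, 0) = -264
  z(6, 8) = -268  ←
  z(0.8571, 14.43) = -264.1
  z(0, 15) = -255
The minimum is at x1 = 6, x2 = 8.

(6, 8)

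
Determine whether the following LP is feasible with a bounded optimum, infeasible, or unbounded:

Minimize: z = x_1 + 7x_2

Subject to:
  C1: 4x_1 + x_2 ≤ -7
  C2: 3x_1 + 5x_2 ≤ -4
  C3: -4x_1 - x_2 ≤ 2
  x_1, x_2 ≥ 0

Infeasible (no feasible solution exists)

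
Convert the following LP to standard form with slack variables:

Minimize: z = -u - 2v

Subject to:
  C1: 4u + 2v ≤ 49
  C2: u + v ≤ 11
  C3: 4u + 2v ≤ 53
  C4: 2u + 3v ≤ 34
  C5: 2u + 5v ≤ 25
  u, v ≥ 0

min z = -u - 2v

s.t.
  4u + 2v + s1 = 49
  u + v + s2 = 11
  4u + 2v + s3 = 53
  2u + 3v + s4 = 34
  2u + 5v + s5 = 25
  u, v, s1, s2, s3, s4, s5 ≥ 0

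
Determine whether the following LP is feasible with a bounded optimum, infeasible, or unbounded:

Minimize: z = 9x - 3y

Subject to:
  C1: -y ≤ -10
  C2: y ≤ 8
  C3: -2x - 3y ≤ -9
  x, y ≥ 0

Infeasible (no feasible solution exists)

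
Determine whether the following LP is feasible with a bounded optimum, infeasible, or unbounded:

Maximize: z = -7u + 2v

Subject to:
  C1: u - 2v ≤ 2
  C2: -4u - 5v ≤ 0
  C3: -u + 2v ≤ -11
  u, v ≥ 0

Infeasible (no feasible solution exists)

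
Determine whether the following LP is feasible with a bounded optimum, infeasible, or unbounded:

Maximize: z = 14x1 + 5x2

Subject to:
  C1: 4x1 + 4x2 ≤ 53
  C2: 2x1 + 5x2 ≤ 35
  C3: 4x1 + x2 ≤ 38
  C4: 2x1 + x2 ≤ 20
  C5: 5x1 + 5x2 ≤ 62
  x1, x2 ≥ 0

Feasible with a bounded optimal solution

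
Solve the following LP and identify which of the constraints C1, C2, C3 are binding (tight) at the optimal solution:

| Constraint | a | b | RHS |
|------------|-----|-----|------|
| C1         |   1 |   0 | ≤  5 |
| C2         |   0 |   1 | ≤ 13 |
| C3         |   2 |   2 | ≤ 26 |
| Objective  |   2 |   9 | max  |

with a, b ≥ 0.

At a = 0, b = 13, compute slack b - a·x for each constraint:
  C1: 5 − 0 = 5  (slack)
  C2: 13 − 13 = 0  (binding)
  C3: 26 − 26 = 0  (binding)

Optimal: a = 0, b = 13
Binding: C2, C3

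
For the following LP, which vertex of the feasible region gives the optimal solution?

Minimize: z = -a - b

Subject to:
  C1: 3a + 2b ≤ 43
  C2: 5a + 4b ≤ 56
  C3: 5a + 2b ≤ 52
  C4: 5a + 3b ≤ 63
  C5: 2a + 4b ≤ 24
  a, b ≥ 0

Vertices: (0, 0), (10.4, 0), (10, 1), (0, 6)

Evaluate the objective at each vertex of the feasible region:
  z(0, 0) = 0
  z(10.4, 0) = -10.4
  z(10, 1) = -11  ←
  z(0, 6) = -6
The minimum is at a = 10, b = 1.

(10, 1)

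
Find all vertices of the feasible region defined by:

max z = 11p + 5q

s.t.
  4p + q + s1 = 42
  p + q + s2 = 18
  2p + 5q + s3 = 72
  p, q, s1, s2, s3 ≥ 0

(0, 0), (10.5, 0), (8, 10), (6, 12), (0, 14.4)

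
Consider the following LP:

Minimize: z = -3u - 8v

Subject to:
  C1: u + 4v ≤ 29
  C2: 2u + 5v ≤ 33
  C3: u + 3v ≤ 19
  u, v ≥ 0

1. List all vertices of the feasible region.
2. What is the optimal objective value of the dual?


1. (0, 0), (16.5, 0), (4, 5), (0, 6.333)
2. -52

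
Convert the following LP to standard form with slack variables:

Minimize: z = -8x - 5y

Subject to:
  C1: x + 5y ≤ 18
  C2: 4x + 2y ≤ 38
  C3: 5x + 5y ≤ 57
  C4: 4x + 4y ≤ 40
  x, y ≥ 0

min z = -8x - 5y

s.t.
  x + 5y + s1 = 18
  4x + 2y + s2 = 38
  5x + 5y + s3 = 57
  4x + 4y + s4 = 40
  x, y, s1, s2, s3, s4 ≥ 0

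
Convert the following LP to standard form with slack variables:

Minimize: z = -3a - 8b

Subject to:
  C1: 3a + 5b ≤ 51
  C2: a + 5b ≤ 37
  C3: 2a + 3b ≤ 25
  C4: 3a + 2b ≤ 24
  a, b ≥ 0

min z = -3a - 8b

s.t.
  3a + 5b + s1 = 51
  a + 5b + s2 = 37
  2a + 3b + s3 = 25
  3a + 2b + s4 = 24
  a, b, s1, s2, s3, s4 ≥ 0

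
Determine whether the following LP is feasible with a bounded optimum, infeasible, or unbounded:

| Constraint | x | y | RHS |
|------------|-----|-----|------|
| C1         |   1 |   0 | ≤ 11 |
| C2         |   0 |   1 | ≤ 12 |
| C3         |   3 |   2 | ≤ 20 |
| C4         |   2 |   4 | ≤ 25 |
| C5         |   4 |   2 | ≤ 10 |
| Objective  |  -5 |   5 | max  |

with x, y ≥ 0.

Feasible with a bounded optimal solution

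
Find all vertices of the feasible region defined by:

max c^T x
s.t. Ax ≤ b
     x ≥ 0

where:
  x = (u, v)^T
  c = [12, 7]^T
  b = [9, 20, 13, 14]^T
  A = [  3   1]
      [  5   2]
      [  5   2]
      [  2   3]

(0, 0), (2.6, 0), (1, 4), (0, 4.667)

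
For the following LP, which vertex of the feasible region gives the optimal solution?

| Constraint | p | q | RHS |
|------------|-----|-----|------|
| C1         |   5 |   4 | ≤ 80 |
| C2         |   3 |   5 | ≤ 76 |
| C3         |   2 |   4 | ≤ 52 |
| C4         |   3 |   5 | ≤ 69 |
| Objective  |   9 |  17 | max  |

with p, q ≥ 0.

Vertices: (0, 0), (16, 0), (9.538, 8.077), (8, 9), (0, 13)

Evaluate the objective at each vertex of the feasible region:
  z(0, 0) = 0
  z(16, 0) = 144
  z(9.538, 8.077) = 223.2
  z(8, 9) = 225  ←
  z(0, 13) = 221
The maximum is at p = 8, q = 9.

(8, 9)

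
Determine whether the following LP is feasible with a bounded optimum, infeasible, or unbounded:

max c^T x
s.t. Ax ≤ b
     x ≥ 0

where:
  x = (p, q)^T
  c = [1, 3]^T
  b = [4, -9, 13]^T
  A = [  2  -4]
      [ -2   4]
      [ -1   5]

Infeasible (no feasible solution exists)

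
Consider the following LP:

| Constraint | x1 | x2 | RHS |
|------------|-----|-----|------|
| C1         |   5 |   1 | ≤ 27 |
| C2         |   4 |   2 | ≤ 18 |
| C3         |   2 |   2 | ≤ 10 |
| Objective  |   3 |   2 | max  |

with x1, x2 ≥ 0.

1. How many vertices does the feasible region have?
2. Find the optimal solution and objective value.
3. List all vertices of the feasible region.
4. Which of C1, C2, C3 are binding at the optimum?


1. 4
2. x1 = 4, x2 = 1, z = 14
3. (0, 0), (4.5, 0), (4, 1), (0, 5)
4. C2, C3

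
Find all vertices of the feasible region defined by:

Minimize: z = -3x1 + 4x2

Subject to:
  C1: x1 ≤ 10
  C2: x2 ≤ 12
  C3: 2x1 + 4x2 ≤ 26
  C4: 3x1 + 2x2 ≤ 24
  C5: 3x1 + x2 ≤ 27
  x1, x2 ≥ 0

(0, 0), (8, 0), (5.5, 3.75), (0, 6.5)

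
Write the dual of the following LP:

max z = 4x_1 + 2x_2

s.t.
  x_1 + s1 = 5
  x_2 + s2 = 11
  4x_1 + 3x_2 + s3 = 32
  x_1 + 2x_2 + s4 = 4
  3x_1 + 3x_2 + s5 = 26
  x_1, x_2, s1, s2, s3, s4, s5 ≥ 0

Primal max cᵀx s.t. Ax ≤ b, x ≥ 0  →  Dual min bᵀy s.t. Aᵀy ≥ c, y ≥ 0.

Minimize: z = 5y1 + 11y2 + 32y3 + 4y4 + 26y5

Subject to:
  y1 + 4y3 + y4 + 3y5 ≥ 4
  y2 + 3y3 + 2y4 + 3y5 ≥ 2
  y1, y2, y3, y4, y5 ≥ 0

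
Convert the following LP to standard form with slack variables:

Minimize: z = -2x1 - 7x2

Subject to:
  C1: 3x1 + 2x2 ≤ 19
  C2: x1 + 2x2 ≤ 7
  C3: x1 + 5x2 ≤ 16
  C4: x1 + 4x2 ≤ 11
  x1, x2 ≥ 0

min z = -2x1 - 7x2

s.t.
  3x1 + 2x2 + s1 = 19
  x1 + 2x2 + s2 = 7
  x1 + 5x2 + s3 = 16
  x1 + 4x2 + s4 = 11
  x1, x2, s1, s2, s3, s4 ≥ 0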